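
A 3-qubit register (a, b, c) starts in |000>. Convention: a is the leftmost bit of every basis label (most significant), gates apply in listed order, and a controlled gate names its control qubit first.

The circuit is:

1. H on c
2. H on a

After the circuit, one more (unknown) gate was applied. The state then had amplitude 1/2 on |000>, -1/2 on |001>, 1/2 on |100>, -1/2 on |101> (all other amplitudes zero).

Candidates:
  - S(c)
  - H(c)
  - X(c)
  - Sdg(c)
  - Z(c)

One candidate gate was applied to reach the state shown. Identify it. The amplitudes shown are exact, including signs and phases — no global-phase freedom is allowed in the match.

The applied gate was Z(c).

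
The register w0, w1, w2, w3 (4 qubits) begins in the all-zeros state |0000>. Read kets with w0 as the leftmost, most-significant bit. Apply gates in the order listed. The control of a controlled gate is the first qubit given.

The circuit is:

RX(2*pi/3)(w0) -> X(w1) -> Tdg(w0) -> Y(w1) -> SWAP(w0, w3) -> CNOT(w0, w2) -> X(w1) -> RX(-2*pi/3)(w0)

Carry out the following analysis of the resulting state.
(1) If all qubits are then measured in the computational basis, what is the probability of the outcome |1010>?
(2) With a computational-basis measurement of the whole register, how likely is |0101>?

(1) The probability of measuring |1010> is 0.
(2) Outcome |0101> occurs with probability 3/16.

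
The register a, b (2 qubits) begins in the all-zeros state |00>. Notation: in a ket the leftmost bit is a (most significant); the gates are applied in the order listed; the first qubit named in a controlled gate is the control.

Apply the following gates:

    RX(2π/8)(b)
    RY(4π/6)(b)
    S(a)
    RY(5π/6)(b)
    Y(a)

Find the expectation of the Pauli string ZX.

The expectation value of ZX is sqrt(2)/2.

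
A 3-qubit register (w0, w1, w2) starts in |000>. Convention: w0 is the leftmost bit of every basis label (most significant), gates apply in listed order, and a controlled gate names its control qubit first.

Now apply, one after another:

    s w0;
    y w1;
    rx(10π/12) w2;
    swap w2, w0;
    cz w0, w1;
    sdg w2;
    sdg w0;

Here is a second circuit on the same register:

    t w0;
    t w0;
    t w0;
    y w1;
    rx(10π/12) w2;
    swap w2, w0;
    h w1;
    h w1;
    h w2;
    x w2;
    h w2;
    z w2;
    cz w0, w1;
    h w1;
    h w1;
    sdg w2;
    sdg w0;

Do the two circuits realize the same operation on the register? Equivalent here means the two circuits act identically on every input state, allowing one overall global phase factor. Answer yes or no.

No, they are not equivalent — no single phase factor reconciles the two unitaries.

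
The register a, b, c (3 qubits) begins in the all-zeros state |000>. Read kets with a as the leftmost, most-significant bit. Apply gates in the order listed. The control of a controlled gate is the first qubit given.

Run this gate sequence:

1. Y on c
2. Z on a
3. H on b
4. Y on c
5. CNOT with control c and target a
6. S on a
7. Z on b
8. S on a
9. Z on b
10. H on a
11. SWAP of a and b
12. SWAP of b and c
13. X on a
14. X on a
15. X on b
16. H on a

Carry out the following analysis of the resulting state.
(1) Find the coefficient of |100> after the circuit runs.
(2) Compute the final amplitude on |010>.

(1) |100> carries amplitude 0 in the final state. Key observation: steps 13-14 multiply out to the identity, so the circuit reduces to the remaining gates.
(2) |010> carries amplitude sqrt(2)/2 in the final state.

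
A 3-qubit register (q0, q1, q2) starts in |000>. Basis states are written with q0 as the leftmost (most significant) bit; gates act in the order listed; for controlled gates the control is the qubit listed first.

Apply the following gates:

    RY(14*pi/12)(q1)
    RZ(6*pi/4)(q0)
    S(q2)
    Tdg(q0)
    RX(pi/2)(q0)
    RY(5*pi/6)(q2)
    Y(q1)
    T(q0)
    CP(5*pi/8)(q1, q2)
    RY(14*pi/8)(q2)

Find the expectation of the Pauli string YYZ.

The expectation value of YYZ is -sqrt(sqrt(2) + 2)/32 - sqrt(2 - sqrt(2))/32 + sqrt(4 - 2*sqrt(2))/64 + sqrt(12 - 6*sqrt(2))/64 + sqrt(6*sqrt(2) + 12)/64 + 3*sqrt(2*sqrt(2) + 4)/64.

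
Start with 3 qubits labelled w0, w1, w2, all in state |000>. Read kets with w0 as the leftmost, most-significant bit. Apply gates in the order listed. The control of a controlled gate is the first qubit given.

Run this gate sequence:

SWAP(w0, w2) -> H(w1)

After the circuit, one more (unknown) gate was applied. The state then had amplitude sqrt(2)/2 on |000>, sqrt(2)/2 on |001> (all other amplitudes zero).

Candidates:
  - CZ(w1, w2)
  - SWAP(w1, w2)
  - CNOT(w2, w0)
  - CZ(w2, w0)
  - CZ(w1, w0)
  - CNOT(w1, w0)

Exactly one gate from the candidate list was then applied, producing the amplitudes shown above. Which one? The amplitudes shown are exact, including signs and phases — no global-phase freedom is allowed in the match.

The applied gate was SWAP(w1, w2).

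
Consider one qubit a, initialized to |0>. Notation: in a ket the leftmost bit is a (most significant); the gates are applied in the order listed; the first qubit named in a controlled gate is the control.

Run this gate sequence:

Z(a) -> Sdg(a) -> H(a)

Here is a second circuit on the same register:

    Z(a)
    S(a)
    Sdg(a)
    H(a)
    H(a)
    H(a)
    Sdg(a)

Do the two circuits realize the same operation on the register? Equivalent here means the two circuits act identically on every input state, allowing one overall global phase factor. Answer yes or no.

No — the two circuits implement different unitaries, even allowing a global phase.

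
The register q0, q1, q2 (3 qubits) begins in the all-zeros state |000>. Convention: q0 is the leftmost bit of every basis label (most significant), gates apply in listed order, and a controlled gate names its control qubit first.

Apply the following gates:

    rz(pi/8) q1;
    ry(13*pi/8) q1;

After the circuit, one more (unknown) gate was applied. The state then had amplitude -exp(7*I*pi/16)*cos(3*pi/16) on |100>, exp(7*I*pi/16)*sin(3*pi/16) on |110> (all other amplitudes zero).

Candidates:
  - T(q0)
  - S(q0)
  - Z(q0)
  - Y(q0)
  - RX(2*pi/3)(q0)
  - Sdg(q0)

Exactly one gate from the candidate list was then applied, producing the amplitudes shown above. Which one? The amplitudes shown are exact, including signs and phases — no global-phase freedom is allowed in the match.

The applied gate was Y(q0).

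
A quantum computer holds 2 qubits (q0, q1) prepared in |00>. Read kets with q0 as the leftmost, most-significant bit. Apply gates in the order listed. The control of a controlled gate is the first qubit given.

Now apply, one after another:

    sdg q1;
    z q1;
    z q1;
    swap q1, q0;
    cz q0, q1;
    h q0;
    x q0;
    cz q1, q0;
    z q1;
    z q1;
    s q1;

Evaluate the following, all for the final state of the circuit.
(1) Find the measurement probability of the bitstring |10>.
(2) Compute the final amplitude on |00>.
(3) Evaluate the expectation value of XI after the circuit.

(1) The probability of measuring |10> is 1/2.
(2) The amplitude on |00> is sqrt(2)/2.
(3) In the final state, XI has expectation 1.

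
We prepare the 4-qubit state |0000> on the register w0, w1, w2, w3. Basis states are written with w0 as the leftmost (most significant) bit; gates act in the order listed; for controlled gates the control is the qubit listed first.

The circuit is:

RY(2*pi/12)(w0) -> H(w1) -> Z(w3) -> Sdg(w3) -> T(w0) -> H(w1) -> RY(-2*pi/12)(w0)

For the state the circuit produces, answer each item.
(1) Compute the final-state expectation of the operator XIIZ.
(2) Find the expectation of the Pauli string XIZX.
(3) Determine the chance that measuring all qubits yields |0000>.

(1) The observable XIIZ averages to sqrt(3)*(-2 + sqrt(2))/8.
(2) The observable XIZX averages to 0.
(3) The probability of measuring |0000> is sqrt(2)/16 + 7/8.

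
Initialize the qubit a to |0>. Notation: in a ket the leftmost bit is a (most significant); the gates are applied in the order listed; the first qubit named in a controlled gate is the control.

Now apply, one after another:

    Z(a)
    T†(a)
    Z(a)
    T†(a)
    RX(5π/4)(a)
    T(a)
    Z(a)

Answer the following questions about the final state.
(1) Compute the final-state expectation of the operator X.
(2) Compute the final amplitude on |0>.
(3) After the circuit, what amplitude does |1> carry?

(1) The expectation value of X is 1/2.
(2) The amplitude on |0> is -sqrt(2 - sqrt(2))/2.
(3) The final state's coefficient on |1> equals sqrt(sqrt(2) + 2)*exp(3*I*pi/4)/2.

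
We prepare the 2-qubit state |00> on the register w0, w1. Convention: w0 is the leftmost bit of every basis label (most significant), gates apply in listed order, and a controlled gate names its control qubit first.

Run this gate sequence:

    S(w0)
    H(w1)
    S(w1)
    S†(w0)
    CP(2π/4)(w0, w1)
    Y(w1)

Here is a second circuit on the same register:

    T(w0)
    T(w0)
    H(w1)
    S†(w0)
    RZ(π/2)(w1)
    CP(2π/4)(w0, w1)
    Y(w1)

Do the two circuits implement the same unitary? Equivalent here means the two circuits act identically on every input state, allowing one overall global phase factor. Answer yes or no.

Yes: on every input state the two circuits agree up to one overall phase factor.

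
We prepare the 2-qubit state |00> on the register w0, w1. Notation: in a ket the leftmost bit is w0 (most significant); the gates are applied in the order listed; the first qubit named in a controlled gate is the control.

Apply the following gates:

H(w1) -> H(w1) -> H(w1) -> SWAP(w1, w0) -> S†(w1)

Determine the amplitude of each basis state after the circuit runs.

The resulting statevector has amplitude sqrt(2)/2 on |00>, 0 on |01>, sqrt(2)/2 on |10>, 0 on |11>.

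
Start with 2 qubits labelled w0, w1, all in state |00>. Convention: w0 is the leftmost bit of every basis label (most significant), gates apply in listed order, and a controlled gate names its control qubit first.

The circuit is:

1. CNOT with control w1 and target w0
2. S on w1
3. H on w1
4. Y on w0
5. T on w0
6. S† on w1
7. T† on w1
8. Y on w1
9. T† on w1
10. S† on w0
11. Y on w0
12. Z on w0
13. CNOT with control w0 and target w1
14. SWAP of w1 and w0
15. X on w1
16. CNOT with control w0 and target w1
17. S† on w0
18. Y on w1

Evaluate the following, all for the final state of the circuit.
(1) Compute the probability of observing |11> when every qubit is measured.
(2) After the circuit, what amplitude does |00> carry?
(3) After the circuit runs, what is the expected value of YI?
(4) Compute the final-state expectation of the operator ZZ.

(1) The probability of measuring |11> is 1/2.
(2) |00> carries amplitude sqrt(2)/2 in the final state.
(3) The observable YI averages to 0.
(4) In the final state, ZZ has expectation 1.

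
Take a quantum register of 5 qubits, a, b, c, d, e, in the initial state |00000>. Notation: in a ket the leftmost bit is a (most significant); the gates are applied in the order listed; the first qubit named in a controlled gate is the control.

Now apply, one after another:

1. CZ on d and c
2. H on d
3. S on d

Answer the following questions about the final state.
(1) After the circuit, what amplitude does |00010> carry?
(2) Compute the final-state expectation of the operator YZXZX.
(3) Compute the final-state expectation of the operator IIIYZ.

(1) |00010> carries amplitude sqrt(2)*I/2 in the final state.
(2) In the final state, YZXZX has expectation 0.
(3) In the final state, IIIYZ has expectation 1.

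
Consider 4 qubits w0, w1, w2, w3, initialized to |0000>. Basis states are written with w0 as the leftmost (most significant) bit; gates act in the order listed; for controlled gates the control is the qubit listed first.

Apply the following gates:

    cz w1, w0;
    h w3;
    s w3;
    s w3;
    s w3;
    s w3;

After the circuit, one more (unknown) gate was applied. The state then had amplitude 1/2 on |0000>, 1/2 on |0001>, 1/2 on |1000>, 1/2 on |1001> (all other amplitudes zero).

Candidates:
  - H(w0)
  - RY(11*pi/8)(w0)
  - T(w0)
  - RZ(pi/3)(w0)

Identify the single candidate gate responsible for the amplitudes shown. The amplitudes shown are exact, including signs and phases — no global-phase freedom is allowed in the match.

It was H(w0) that produced the state shown. Key observation: gates 3-6 undo each other exactly, leaving only the rest of the circuit to track.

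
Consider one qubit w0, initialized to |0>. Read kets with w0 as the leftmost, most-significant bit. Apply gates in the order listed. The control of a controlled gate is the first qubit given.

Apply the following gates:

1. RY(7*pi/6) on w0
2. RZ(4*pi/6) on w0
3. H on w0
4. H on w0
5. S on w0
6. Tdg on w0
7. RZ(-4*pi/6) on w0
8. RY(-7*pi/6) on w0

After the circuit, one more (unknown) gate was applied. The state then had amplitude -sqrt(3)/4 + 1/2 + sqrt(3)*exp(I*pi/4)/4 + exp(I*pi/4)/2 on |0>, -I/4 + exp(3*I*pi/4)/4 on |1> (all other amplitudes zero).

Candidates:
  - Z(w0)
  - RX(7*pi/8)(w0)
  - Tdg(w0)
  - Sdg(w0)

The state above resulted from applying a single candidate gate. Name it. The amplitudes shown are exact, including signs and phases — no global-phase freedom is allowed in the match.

The unique candidate consistent with the amplitudes is Sdg(w0).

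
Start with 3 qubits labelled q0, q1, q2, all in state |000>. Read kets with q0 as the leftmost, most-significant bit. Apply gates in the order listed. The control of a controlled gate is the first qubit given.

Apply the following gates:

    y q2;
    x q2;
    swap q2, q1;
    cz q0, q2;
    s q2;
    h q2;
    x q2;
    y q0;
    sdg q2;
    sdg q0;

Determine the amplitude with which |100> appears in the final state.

The final state's coefficient on |100> equals sqrt(2)*I/2.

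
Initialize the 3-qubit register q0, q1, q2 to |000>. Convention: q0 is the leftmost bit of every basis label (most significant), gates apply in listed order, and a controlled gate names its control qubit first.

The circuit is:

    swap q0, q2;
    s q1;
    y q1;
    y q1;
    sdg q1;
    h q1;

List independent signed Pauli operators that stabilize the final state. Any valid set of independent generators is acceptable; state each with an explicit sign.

The final state is stabilized by the group generated by +IXI, +ZII, +IIZ; other independent generating sets are equally valid.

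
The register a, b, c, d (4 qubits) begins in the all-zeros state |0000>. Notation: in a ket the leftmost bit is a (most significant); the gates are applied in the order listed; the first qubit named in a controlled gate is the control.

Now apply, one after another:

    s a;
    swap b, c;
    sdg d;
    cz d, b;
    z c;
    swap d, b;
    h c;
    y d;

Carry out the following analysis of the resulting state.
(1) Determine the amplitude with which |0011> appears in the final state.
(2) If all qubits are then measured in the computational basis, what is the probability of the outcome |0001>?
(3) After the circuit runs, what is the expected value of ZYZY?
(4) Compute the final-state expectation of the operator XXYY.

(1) |0011> carries amplitude sqrt(2)*I/2 in the final state.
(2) The probability of measuring |0001> is 1/2.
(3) The expectation value of ZYZY is 0.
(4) The expectation value of XXYY is 0.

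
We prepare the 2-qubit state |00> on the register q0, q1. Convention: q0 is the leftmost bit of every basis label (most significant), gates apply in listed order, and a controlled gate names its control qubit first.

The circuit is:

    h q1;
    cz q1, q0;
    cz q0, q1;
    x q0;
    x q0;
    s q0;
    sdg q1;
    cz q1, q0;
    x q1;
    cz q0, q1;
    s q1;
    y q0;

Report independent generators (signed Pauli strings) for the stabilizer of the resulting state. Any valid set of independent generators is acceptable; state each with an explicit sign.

The final state is stabilized by the group generated by -IX, -ZI; other independent generating sets are equally valid. Key observation: gates 4-5 undo each other exactly, leaving only the rest of the circuit to track.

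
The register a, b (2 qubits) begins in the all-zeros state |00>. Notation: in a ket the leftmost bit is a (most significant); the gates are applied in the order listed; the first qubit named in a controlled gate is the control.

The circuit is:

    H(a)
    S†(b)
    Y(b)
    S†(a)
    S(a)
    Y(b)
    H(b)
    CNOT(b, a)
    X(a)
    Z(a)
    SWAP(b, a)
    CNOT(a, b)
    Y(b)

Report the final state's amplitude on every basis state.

The final amplitudes are I/2 on |00>, I/2 on |01>, -I/2 on |10>, -I/2 on |11>. Key observation: the block from step 3 through step 6 cancels to the identity and can be dropped.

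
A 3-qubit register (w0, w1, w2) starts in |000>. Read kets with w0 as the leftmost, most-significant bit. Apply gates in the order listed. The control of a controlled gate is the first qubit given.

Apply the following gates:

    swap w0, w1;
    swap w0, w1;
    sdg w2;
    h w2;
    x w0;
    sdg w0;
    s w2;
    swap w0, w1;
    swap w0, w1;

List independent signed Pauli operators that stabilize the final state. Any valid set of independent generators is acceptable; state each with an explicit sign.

The stabilizer group can be generated by +IIY, -ZII, +IZI, among other valid generating sets.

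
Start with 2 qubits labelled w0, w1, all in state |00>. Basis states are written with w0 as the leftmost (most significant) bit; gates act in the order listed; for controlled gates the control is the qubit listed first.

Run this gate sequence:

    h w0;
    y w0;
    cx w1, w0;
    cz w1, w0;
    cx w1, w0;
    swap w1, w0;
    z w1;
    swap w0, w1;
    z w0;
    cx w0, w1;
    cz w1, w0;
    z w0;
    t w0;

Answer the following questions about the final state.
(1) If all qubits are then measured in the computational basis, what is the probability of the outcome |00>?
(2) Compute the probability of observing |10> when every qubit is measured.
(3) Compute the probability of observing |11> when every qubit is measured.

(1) A full measurement returns |00> with probability 1/2.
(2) The probability of measuring |10> is 0.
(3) The probability of measuring |11> is 1/2.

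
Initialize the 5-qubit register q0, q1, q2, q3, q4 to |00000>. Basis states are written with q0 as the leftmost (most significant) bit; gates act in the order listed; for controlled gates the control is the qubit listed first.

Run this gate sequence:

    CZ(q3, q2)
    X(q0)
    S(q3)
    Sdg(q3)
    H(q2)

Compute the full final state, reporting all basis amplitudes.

The resulting statevector has amplitude sqrt(2)/2 on |10000>, sqrt(2)/2 on |10100>, and 0 on every other basis state. Key observation: the block from step 3 through step 4 cancels to the identity and can be dropped.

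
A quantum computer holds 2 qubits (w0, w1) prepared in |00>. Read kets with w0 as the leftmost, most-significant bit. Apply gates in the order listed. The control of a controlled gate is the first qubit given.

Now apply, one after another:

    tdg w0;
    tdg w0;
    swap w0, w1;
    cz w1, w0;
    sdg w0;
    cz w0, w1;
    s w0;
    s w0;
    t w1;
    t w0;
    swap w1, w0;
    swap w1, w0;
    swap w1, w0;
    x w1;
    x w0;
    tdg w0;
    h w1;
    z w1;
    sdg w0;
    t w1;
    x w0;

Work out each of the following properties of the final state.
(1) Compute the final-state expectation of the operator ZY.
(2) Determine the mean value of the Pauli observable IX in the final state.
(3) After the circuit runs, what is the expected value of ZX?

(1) The observable ZY averages to sqrt(2)/2.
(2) In the final state, IX has expectation sqrt(2)/2.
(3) In the final state, ZX has expectation sqrt(2)/2.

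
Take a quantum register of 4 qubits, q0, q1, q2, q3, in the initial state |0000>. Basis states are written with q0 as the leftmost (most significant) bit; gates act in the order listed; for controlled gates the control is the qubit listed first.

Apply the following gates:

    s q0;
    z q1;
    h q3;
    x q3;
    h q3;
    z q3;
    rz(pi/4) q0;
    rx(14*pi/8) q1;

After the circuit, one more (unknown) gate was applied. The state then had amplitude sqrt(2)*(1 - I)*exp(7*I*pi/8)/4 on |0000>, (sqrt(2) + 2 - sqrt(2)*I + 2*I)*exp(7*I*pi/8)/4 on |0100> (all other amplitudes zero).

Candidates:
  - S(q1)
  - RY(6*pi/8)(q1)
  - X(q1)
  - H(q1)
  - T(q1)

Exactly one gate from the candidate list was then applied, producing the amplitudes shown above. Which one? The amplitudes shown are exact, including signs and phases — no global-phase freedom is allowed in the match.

The unique candidate consistent with the amplitudes is RY(6*pi/8)(q1).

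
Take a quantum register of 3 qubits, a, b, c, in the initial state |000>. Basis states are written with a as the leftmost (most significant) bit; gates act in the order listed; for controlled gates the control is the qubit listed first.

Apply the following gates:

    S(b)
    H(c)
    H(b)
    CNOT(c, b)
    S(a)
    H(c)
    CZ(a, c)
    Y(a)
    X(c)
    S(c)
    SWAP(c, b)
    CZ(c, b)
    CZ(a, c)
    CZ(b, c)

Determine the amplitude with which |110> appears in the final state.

|110> carries amplitude -sqrt(2)/2 in the final state.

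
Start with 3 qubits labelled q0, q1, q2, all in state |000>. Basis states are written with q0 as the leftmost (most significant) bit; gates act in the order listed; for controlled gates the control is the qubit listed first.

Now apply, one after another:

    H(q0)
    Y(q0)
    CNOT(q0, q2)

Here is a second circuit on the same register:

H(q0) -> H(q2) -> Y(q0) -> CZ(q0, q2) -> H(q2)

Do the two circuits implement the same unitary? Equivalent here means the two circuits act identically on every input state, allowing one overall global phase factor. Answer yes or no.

Yes, they are equivalent — the unitaries differ by at most a global phase.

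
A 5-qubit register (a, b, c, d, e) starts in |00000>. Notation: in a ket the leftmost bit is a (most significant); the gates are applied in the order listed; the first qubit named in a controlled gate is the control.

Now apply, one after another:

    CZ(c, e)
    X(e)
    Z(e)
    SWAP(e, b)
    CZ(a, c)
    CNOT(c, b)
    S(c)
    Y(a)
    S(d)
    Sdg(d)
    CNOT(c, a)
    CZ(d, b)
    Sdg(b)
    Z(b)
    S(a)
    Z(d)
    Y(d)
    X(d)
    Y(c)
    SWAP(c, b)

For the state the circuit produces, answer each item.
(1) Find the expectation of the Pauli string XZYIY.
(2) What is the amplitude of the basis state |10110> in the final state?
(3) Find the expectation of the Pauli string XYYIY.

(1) In the final state, XZYIY has expectation 0. Key observation: gates 9-10 undo each other exactly, leaving only the rest of the circuit to track.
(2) |10110> carries amplitude 0 in the final state.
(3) The observable XYYIY averages to 0.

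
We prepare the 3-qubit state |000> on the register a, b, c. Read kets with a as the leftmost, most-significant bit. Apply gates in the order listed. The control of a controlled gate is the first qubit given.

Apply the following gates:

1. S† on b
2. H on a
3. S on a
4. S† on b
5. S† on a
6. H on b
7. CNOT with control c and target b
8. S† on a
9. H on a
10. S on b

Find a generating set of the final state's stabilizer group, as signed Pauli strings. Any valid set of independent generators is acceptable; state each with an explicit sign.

The stabilizer group can be generated by +YII, +IYI, +IIZ, among other valid generating sets.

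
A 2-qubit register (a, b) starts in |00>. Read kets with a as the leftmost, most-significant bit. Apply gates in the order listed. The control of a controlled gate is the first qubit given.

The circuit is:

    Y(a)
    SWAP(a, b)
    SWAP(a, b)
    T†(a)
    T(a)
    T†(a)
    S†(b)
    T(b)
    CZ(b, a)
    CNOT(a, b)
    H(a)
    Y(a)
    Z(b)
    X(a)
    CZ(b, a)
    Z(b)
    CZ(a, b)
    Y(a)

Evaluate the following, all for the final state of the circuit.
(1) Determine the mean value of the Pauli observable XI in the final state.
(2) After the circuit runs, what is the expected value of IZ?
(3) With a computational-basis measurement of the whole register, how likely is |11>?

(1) The expectation value of XI is -1.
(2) The observable IZ averages to -1.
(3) A full measurement returns |11> with probability 1/2.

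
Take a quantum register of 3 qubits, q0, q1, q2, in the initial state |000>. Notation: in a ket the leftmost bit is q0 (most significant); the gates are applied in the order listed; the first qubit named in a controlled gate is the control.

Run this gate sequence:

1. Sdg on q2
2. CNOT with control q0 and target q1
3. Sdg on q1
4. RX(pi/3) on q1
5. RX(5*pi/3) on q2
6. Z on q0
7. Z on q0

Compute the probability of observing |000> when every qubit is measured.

Outcome |000> occurs with probability 9/16.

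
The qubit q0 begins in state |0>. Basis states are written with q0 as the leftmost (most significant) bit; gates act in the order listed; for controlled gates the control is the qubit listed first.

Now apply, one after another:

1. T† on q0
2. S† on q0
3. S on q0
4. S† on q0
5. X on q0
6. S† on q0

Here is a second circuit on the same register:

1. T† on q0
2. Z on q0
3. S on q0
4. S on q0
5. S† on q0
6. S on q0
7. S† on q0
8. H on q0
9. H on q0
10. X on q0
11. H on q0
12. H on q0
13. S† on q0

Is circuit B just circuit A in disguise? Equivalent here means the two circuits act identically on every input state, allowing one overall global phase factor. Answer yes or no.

Yes — the two circuits implement the same unitary up to a global phase.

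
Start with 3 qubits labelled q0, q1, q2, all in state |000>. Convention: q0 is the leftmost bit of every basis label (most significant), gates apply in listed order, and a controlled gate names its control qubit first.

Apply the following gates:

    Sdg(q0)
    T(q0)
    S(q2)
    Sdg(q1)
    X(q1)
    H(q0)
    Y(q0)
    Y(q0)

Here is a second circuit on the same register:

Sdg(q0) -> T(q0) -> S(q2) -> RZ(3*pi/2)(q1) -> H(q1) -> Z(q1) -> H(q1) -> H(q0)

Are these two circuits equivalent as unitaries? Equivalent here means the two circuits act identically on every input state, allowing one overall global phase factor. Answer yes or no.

Yes, they are equivalent — the unitaries differ by at most a global phase.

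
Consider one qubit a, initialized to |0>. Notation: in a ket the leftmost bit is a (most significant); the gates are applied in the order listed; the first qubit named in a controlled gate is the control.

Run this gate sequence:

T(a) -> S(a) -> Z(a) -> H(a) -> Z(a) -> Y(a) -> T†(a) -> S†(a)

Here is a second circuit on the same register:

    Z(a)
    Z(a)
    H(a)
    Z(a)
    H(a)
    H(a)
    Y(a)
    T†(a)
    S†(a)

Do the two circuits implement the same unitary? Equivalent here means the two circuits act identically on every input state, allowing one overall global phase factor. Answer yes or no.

No — the two circuits implement different unitaries, even allowing a global phase.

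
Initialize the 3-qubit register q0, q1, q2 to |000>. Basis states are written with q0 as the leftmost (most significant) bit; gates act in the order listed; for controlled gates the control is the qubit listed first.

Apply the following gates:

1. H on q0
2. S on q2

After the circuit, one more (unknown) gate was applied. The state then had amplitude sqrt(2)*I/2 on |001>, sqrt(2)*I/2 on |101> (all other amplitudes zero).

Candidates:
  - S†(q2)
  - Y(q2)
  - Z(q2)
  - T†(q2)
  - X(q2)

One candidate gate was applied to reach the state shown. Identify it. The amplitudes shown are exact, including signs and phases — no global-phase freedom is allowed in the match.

The unique candidate consistent with the amplitudes is Y(q2).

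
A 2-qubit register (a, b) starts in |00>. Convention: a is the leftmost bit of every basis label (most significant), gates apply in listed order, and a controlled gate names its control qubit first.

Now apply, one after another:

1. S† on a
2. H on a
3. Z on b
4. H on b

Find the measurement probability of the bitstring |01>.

The probability of measuring |01> is 1/4.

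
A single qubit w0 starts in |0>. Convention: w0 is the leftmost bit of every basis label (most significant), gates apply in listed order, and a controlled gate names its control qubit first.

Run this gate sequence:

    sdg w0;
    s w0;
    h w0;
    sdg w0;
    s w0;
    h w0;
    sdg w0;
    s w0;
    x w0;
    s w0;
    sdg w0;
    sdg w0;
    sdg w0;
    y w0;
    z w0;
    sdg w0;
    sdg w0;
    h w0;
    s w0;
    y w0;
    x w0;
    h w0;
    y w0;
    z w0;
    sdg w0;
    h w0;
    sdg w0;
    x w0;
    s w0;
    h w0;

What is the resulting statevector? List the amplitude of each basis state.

The final amplitudes are 1/2 + I/2 on |0>, 1/2 + I/2 on |1>.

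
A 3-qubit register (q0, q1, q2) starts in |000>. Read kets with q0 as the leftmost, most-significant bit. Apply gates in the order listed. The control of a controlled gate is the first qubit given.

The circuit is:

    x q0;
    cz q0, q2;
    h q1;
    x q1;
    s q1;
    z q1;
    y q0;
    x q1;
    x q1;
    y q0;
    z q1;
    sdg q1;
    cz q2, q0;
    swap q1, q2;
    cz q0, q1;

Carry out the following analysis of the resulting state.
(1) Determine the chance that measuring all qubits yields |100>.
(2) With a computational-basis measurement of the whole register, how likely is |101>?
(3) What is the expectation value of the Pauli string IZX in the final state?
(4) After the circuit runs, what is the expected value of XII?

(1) Outcome |100> occurs with probability 1/2. Key observation: gates 5-12 undo each other exactly, leaving only the rest of the circuit to track.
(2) Outcome |101> occurs with probability 1/2.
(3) In the final state, IZX has expectation 1.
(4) In the final state, XII has expectation 0.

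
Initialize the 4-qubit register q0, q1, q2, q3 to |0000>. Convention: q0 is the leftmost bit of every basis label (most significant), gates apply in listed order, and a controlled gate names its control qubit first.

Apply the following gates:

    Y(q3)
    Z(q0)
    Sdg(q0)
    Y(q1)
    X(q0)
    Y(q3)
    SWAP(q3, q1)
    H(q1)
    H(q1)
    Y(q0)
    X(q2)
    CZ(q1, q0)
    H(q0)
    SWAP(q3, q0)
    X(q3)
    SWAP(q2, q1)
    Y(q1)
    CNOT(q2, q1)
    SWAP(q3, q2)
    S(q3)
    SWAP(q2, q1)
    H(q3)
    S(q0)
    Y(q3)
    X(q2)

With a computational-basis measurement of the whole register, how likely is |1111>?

A full measurement returns |1111> with probability 1/4.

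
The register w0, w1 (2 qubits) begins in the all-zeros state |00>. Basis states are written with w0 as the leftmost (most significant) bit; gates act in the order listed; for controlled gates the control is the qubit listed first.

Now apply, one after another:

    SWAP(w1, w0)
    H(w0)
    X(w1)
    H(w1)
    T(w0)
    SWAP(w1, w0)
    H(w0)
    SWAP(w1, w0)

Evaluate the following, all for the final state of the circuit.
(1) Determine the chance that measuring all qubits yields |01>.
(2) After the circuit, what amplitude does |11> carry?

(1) Outcome |01> occurs with probability 1/2.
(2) |11> carries amplitude sqrt(2)*exp(I*pi/4)/2 in the final state.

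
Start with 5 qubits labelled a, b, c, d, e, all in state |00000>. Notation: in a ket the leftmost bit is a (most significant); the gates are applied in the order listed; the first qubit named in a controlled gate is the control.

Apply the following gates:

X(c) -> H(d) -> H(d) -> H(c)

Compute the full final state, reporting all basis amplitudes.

The final amplitudes are sqrt(2)/2 on |00000>, -sqrt(2)/2 on |00100>, and 0 on every other basis state. Key observation: the block from step 2 through step 3 cancels to the identity and can be dropped.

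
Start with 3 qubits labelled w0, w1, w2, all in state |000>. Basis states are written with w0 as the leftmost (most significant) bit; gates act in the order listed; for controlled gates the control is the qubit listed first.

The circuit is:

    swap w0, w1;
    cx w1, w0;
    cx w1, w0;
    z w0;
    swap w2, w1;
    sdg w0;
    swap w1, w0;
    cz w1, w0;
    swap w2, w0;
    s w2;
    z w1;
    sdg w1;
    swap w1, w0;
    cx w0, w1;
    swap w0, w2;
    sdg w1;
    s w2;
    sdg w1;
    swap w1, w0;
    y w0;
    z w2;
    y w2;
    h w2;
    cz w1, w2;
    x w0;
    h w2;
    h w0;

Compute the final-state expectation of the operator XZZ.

The observable XZZ averages to -1.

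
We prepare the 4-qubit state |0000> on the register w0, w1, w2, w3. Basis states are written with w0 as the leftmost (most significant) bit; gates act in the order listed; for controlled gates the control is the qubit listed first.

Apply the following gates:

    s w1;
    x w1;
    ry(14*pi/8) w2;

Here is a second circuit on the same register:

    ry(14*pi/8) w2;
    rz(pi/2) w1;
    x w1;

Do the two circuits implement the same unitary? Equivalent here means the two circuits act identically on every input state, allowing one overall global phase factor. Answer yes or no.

Yes, they are equivalent — the unitaries differ by at most a global phase.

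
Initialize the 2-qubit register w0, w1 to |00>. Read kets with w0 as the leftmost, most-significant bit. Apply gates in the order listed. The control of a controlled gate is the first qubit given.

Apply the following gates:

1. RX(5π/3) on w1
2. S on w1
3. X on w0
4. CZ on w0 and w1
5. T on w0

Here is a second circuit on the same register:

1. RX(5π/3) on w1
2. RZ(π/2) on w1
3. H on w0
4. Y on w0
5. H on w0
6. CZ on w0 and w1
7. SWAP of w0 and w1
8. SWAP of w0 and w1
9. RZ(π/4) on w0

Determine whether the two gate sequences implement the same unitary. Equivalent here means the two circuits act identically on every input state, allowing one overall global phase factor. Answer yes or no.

No — the two circuits implement different unitaries, even allowing a global phase.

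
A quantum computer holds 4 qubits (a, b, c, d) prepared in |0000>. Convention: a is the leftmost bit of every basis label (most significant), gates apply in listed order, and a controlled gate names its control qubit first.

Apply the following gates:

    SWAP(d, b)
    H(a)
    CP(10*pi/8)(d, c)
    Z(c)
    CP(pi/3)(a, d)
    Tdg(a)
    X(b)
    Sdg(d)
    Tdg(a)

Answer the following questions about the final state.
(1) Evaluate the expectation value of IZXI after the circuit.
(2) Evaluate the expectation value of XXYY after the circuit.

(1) The observable IZXI averages to 0.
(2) The expectation value of XXYY is 0.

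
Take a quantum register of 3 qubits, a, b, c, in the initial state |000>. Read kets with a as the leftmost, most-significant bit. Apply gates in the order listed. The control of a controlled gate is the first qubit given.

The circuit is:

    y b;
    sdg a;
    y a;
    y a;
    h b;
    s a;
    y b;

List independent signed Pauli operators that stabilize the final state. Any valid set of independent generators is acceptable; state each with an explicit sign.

The stabilizer group can be generated by +IXI, +ZII, +IIZ, among other valid generating sets.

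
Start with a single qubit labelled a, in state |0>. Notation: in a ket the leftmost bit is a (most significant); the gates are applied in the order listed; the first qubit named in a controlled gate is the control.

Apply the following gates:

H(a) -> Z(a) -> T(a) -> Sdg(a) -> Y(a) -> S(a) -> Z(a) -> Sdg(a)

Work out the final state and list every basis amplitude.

The resulting statevector has amplitude sqrt(2)*exp(I*pi/4)/2 on |0>, -sqrt(2)*I/2 on |1>.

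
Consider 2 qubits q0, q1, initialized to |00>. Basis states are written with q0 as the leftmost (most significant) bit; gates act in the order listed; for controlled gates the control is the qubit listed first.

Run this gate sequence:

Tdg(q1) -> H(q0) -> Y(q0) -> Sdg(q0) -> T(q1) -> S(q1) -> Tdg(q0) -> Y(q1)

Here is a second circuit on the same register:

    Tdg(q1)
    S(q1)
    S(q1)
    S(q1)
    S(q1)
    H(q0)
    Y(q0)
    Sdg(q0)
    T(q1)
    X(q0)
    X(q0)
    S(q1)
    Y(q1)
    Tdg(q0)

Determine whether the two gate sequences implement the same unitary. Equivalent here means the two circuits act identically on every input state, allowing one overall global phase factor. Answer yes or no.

Yes: on every input state the two circuits agree up to one overall phase factor.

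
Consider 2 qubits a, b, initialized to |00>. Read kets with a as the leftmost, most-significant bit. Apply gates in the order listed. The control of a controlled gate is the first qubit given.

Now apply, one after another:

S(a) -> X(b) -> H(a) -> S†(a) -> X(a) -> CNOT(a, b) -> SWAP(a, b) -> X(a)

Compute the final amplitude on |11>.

The final state's coefficient on |11> equals sqrt(2)/2.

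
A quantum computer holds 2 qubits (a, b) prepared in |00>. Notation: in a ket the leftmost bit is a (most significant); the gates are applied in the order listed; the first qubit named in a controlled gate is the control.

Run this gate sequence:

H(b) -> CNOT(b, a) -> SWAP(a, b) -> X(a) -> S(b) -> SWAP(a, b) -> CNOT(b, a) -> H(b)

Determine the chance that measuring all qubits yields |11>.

A full measurement returns |11> with probability 1/2.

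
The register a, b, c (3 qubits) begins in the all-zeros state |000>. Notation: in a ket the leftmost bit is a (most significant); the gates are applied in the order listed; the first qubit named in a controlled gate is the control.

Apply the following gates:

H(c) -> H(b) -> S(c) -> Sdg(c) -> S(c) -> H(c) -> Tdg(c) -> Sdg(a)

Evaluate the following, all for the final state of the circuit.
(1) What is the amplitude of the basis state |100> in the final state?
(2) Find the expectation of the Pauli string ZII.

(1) |100> carries amplitude 0 in the final state. Key observation: gates 3-4 undo each other exactly, leaving only the rest of the circuit to track.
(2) In the final state, ZII has expectation 1.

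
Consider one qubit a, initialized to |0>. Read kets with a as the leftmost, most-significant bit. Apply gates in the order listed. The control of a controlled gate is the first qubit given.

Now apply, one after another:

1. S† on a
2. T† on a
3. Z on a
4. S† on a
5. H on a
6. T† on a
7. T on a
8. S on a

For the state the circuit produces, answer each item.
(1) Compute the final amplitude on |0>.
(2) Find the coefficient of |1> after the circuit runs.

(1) |0> carries amplitude sqrt(2)/2 in the final state.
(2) |1> carries amplitude sqrt(2)*I/2 in the final state.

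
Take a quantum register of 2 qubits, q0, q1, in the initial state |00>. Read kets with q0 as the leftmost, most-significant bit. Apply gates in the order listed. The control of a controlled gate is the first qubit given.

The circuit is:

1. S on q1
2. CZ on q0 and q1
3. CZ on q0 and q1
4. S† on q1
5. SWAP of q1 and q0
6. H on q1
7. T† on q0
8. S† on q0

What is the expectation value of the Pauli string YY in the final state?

The observable YY averages to 0.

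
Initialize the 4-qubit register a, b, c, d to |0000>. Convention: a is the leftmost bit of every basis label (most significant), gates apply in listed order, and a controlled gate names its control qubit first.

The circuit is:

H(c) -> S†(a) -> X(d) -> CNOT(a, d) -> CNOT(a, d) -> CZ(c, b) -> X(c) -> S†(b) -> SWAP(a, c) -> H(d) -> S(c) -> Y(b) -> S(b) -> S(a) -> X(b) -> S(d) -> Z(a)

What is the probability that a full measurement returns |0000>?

A full measurement returns |0000> with probability 1/4.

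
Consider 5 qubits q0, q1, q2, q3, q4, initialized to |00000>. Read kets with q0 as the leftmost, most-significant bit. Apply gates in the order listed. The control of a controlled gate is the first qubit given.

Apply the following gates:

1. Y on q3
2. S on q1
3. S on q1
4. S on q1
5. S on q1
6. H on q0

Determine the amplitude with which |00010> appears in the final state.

The amplitude on |00010> is sqrt(2)*I/2.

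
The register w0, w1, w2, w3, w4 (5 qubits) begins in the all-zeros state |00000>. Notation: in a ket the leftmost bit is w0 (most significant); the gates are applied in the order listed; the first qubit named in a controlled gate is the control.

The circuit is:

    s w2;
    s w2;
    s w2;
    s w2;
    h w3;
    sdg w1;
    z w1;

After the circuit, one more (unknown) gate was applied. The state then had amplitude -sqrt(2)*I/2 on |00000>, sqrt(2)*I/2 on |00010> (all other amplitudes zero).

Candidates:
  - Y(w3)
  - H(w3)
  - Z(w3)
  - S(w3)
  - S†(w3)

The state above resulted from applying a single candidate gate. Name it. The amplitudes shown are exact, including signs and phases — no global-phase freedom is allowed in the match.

The unique candidate consistent with the amplitudes is Y(w3). Key observation: steps 1-4 multiply out to the identity, so the circuit reduces to the remaining gates.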